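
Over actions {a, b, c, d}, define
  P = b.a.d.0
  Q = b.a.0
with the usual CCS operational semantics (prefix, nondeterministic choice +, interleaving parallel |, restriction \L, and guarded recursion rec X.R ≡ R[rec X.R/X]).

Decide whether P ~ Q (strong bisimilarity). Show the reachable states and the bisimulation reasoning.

P ≁ Q

Reachable graph of P (4 states):
  m0 = b.a.d.0 :: =b=> m1
  m1 = a.d.0 :: =a=> m2
  m2 = d.0 :: =d=> m3
  m3 = 0 :: deadlocked
Reachable graph of Q (3 states):
  n0 = b.a.0 :: =b=> n1
  n1 = a.0 :: =a=> n2
  n2 = 0 :: deadlocked
Coarsest stable partition (strong bisimilarity classes):
  B0 = {m0}
  B1 = {m1}
  B2 = {m2}
  B3 = {m3, n2}
  B4 = {n0}
  B5 = {n1}
m0 ∈ B0, n0 ∈ B4 → different blocks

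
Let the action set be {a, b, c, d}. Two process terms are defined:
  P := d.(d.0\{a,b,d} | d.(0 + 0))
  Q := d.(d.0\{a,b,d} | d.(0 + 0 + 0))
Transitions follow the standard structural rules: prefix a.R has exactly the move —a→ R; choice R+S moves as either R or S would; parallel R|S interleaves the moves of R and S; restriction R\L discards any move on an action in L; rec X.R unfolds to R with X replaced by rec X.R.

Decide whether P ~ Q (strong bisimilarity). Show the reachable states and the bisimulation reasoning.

YES

Reachable graph of P (5 states):
  p0 = d.(d.0\{a,b,d} | d.(0 + 0)) has moves --d--▸ p1
  p1 = d.0\{a,b,d} | d.(0 + 0) has moves --d--▸ p2, --d--▸ p3
  p2 = 0\{a,b,d} | d.(0 + 0) has moves --d--▸ p4
  p3 = d.0\{a,b,d} | (0 + 0) has moves --d--▸ p4
  p4 = 0\{a,b,d} | (0 + 0) has moves stopped
Reachable graph of Q (5 states):
  q0 = d.(d.0\{a,b,d} | d.(0 + 0 + 0)) has moves --d--▸ q1
  q1 = d.0\{a,b,d} | d.(0 + 0 + 0) has moves --d--▸ q2, --d--▸ q3
  q2 = 0\{a,b,d} | d.(0 + 0 + 0) has moves --d--▸ q4
  q3 = d.0\{a,b,d} | (0 + 0 + 0) has moves --d--▸ q4
  q4 = 0\{a,b,d} | (0 + 0 + 0) has moves stopped
Partition-refinement fixed point:
  B0 = {p0, q0}
  B1 = {p1, q1}
  B2 = {p2, p3, q2, q3}
  B3 = {p4, q4}
p0 ∈ B0, q0 ∈ B0 → same block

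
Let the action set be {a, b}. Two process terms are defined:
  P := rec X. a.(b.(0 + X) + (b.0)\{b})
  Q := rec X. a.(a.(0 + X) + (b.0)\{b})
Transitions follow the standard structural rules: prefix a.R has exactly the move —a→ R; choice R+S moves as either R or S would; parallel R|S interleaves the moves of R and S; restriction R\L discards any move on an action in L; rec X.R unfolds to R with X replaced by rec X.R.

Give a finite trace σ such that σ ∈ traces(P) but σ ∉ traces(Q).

ab

Reachable graph of P (3 states):
  u0 = rec X. a.(b.(0 + X) + (b.0)\{b}) ⊢ =a=> u1
  u1 = b.(0 + (rec X. a.(b.(0 + X) + (b.0)\{b}))) + (b.0)\{b} ⊢ =b=> u2
  u2 = 0 + (rec X. a.(b.(0 + X) + (b.0)\{b})) ⊢ =a=> u1
Reachable graph of Q (3 states):
  v0 = rec X. a.(a.(0 + X) + (b.0)\{b}) ⊢ =a=> v1
  v1 = a.(0 + (rec X. a.(a.(0 + X) + (b.0)\{b}))) + (b.0)\{b} ⊢ =a=> v2
  v2 = 0 + (rec X. a.(a.(0 + X) + (b.0)\{b})) ⊢ =a=> v1
Run σ = ⟨ab⟩ on P: start {u0}
  step 1 (a): {u1}
  step 2 (b): {u2}
  P completes σ.
Run σ = ⟨ab⟩ on Q: start {v0}
  step 1 (a): {v1}
  step 2 (b): no successor for Q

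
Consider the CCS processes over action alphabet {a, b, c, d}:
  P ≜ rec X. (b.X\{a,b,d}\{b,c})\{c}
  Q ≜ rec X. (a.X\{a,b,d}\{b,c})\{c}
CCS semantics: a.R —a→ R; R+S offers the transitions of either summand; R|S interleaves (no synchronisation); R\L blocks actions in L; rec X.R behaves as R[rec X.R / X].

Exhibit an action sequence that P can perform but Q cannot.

b

Reachable graph of P (2 states):
  s0 = rec X. (b.X\{a,b,d}\{b,c})\{c} | =b=> s1
  s1 = (rec X. (b.X\{a,b,d}\{b,c})\{c})\{a,b,d}\{b,c}\{c} | (no moves)
Reachable graph of Q (2 states):
  t0 = rec X. (a.X\{a,b,d}\{b,c})\{c} | =a=> t1
  t1 = (rec X. (a.X\{a,b,d}\{b,c})\{c})\{a,b,d}\{b,c}\{c} | (no moves)
Trace ⟨b⟩ through P, begin at {s0}:
  [1] b ⇒ {s1}
  — P admits the full trace.
Trace ⟨b⟩ through Q, begin at {t0}:
  [1] b ⇒ ∅ (Q stuck)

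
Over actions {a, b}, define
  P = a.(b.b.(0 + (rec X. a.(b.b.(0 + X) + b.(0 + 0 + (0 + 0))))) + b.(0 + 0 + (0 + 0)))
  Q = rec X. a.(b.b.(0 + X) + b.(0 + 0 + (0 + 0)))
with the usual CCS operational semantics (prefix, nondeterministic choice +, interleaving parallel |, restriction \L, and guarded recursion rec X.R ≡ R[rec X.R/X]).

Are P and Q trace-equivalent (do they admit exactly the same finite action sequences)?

LTS(P): 5 reachable states
  s0 = a.(b.b.(0 + (rec X. a.(b.b.(0 + X) + b.(0 + 0 + (0 + 0))))) + b.(0 + 0 + (0 + 0))) :: ··a··> s1
  s1 = b.b.(0 + (rec X. a.(b.b.(0 + X) + b.(0 + 0 + (0 + 0))))) + b.(0 + 0 + (0 + 0)) :: ··b··> s2, ··b··> s3
  s2 = 0 + 0 + (0 + 0) :: ∅
  s3 = b.(0 + (rec X. a.(b.b.(0 + X) + b.(0 + 0 + (0 + 0))))) :: ··b··> s4
  s4 = 0 + (rec X. a.(b.b.(0 + X) + b.(0 + 0 + (0 + 0)))) :: ··a··> s1
LTS(Q): 5 reachable states
  t0 = rec X. a.(b.b.(0 + X) + b.(0 + 0 + (0 + 0))) :: ··a··> t1
  t1 = b.b.(0 + (rec X. a.(b.b.(0 + X) + b.(0 + 0 + (0 + 0))))) + b.(0 + 0 + (0 + 0)) :: ··b··> t2, ··b··> t3
  t2 = 0 + 0 + (0 + 0) :: ∅
  t3 = b.(0 + (rec X. a.(b.b.(0 + X) + b.(0 + 0 + (0 + 0))))) :: ··b··> t4
  t4 = 0 + (rec X. a.(b.b.(0 + X) + b.(0 + 0 + (0 + 0)))) :: ··a··> t1
Partition-refinement fixed point:
  B0 = {s0, s4, t0, t4}
  B1 = {s1, t1}
  B2 = {s3, t3}
  B3 = {s2, t2}
s0 ∈ B0, t0 ∈ B0 → same block
Bisimilar ⇒ trace-equivalent.

trace-equivalent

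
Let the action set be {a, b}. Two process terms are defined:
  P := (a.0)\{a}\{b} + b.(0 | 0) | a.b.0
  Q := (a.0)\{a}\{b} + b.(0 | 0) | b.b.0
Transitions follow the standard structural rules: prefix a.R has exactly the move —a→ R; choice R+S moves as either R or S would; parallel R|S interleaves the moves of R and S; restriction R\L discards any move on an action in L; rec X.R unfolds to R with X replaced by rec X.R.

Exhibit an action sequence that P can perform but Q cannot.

a

Reachable graph of P (6 states):
  m0 = (a.0)\{a}\{b} + b.(0 | 0) | a.b.0 | --a--▸ m1, --b--▸ m2
  m1 = b.(0 | 0) | b.0 | --b--▸ m3, --b--▸ m4
  m2 = 0 | 0 | a.b.0 | --a--▸ m3
  m3 = 0 | 0 | b.0 | --b--▸ m5
  m4 = b.(0 | 0) | 0 | --b--▸ m5
  m5 = 0 | 0 | 0 | deadlocked
Reachable graph of Q (6 states):
  n0 = (a.0)\{a}\{b} + b.(0 | 0) | b.b.0 | --b--▸ n1, --b--▸ n2
  n1 = 0 | 0 | b.b.0 | --b--▸ n3
  n2 = b.(0 | 0) | b.0 | --b--▸ n3, --b--▸ n4
  n3 = 0 | 0 | b.0 | --b--▸ n5
  n4 = b.(0 | 0) | 0 | --b--▸ n5
  n5 = 0 | 0 | 0 | deadlocked
Trace ⟨a⟩ through P, begin at {m0}:
  [1] a ⇒ {m1}
  P completes σ.
Trace ⟨a⟩ through Q, begin at {n0}:
  [1] a ⇒ no successor for Q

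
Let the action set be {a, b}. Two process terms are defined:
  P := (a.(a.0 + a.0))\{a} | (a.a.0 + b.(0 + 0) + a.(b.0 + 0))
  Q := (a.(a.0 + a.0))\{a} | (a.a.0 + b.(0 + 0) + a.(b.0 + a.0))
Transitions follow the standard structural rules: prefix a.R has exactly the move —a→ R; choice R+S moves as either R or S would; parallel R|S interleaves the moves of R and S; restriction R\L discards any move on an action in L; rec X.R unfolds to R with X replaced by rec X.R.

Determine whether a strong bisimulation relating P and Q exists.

P's transition system — 5 states:
  p0 = (a.(a.0 + a.0))\{a} | (a.a.0 + b.(0 + 0) + a.(b.0 + 0)) | ··a··> p1, ··a··> p2, ··b··> p3
  p1 = (a.(a.0 + a.0))\{a} | (b.0 + 0) | ··b··> p4
  p2 = (a.(a.0 + a.0))\{a} | a.0 | ··a··> p4
  p3 = (a.(a.0 + a.0))\{a} | (0 + 0) | (no moves)
  p4 = (a.(a.0 + a.0))\{a} | 0 | (no moves)
Q's transition system — 5 states:
  q0 = (a.(a.0 + a.0))\{a} | (a.a.0 + b.(0 + 0) + a.(b.0 + a.0)) | ··a··> q1, ··a··> q2, ··b··> q3
  q1 = (a.(a.0 + a.0))\{a} | (b.0 + a.0) | ··a··> q4, ··b··> q4
  q2 = (a.(a.0 + a.0))\{a} | a.0 | ··a··> q4
  q3 = (a.(a.0 + a.0))\{a} | (0 + 0) | (no moves)
  q4 = (a.(a.0 + a.0))\{a} | 0 | (no moves)
Partition-refinement fixed point:
  B0 = {p0}
  B1 = {p3, p4, q3, q4}
  B2 = {p1}
  B3 = {p2, q2}
  B4 = {q0}
  B5 = {q1}
p0 ∈ B0, q0 ∈ B4 → different blocks

NO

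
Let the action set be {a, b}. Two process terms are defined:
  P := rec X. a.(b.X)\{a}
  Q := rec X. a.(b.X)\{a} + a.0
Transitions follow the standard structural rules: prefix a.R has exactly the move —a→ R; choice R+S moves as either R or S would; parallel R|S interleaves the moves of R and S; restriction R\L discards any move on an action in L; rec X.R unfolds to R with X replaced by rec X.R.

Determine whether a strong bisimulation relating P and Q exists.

NO

P's transition system — 3 states:
  u0 = rec X. a.(b.X)\{a} → =a=> u1
  u1 = (b.(rec X. a.(b.X)\{a}))\{a} → =b=> u2
  u2 = (rec X. a.(b.X)\{a})\{a} → ∅
Q's transition system — 4 states:
  v0 = rec X. a.(b.X)\{a} + a.0 → =a=> v1, =a=> v2
  v1 = (b.(rec X. a.(b.X)\{a} + a.0))\{a} → =b=> v3
  v2 = 0 → ∅
  v3 = (rec X. a.(b.X)\{a} + a.0)\{a} → ∅
Partition-refinement fixed point:
  B0 = {u0}
  B1 = {u1, v1}
  B2 = {u2, v2, v3}
  B3 = {v0}
u0 ∈ B0, v0 ∈ B3 → different blocks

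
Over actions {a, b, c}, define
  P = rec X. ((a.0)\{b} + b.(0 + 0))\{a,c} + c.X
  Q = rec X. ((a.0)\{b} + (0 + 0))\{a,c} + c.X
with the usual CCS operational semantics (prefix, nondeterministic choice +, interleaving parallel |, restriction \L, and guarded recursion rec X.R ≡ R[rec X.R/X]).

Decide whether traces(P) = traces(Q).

Reachable graph of P (2 states):
  s0 = rec X. ((a.0)\{b} + b.(0 + 0))\{a,c} + c.X :: -b-> s1, -c-> s0
  s1 = (0 + 0)\{a,c} :: ∅
Reachable graph of Q (1 states):
  t0 = rec X. ((a.0)\{b} + (0 + 0))\{a,c} + c.X :: -c-> t0
Trace ⟨b⟩ through P, begin at {s0}:
  step 1 (b): {s1}
  ✓ P
Trace ⟨b⟩ through Q, begin at {t0}:
  step 1 (b): ∅  — Q cannot continue

NO — witness ⟨b⟩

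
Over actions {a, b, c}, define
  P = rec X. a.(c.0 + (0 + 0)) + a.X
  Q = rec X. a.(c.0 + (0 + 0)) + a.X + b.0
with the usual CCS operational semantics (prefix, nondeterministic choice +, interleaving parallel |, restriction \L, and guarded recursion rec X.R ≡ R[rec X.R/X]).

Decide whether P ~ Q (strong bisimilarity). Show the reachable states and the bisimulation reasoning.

not bisimilar

LTS(P): 3 reachable states
  s0 = rec X. a.(c.0 + (0 + 0)) + a.X ⊢ ··a··> s0, ··a··> s1
  s1 = c.0 + (0 + 0) ⊢ ··c··> s2
  s2 = 0 ⊢ deadlocked
LTS(Q): 3 reachable states
  t0 = rec X. a.(c.0 + (0 + 0)) + a.X + b.0 ⊢ ··a··> t0, ··a··> t1, ··b··> t2
  t1 = c.0 + (0 + 0) ⊢ ··c··> t2
  t2 = 0 ⊢ deadlocked
Bisimilarity quotient blocks:
  B0 = {s0}
  B1 = {s1, t1}
  B2 = {s2, t2}
  B3 = {t0}
s0 ∈ B0, t0 ∈ B3 → different blocks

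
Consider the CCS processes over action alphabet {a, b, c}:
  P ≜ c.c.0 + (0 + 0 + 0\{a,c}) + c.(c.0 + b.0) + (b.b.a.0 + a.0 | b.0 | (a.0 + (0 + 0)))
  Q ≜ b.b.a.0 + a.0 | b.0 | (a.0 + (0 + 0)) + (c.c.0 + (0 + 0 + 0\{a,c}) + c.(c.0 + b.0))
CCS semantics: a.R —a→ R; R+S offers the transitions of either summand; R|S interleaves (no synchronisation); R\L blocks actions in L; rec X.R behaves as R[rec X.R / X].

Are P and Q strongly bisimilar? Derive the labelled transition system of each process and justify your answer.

bisimilar

P's transition system — 13 states:
  p0 = c.c.0 + (0 + 0 + 0\{a,c}) + c.(c.0 + b.0) + (b.b.a.0 + a.0 | b.0 | (a.0 + (0 + 0))) :: -a-> p1, -a-> p2, -b-> p3, -b-> p4, -c-> p5, -c-> p6
  p1 = 0 | b.0 | (a.0 + (0 + 0)) :: -a-> p7, -b-> p8
  p2 = a.0 | b.0 | 0 :: -a-> p7, -b-> p9
  p3 = a.0 | 0 | (a.0 + (0 + 0)) :: -a-> p8, -a-> p9
  p4 = b.a.0 :: -b-> p10
  p5 = c.0 :: -c-> p11
  p6 = c.0 + b.0 :: -b-> p11, -c-> p11
  p7 = 0 | b.0 | 0 :: -b-> p12
  p8 = 0 | 0 | (a.0 + (0 + 0)) :: -a-> p12
  p9 = a.0 | 0 | 0 :: -a-> p12
  p10 = a.0 :: -a-> p11
  p11 = 0 :: deadlocked
  p12 = 0 | 0 | 0 :: deadlocked
Q's transition system — 13 states:
  q0 = b.b.a.0 + a.0 | b.0 | (a.0 + (0 + 0)) + (c.c.0 + (0 + 0 + 0\{a,c}) + c.(c.0 + b.0)) :: -a-> q1, -a-> q2, -b-> q3, -b-> q4, -c-> q5, -c-> q6
  q1 = 0 | b.0 | (a.0 + (0 + 0)) :: -a-> q7, -b-> q8
  q2 = a.0 | b.0 | 0 :: -a-> q7, -b-> q9
  q3 = a.0 | 0 | (a.0 + (0 + 0)) :: -a-> q8, -a-> q9
  q4 = b.a.0 :: -b-> q10
  q5 = c.0 :: -c-> q11
  q6 = c.0 + b.0 :: -b-> q11, -c-> q11
  q7 = 0 | b.0 | 0 :: -b-> q12
  q8 = 0 | 0 | (a.0 + (0 + 0)) :: -a-> q12
  q9 = a.0 | 0 | 0 :: -a-> q12
  q10 = a.0 :: -a-> q11
  q11 = 0 :: deadlocked
  q12 = 0 | 0 | 0 :: deadlocked
Partition-refinement fixed point:
  B0 = {p0, q0}
  B1 = {p1, p2, q1, q2}
  B2 = {p7, q7}
  B3 = {p11, p12, q11, q12}
  B4 = {p10, p8, p9, q10, q8, q9}
  B5 = {p3, q3}
  B6 = {p6, q6}
  B7 = {p4, q4}
  B8 = {p5, q5}
p0 ∈ B0, q0 ∈ B0 → same block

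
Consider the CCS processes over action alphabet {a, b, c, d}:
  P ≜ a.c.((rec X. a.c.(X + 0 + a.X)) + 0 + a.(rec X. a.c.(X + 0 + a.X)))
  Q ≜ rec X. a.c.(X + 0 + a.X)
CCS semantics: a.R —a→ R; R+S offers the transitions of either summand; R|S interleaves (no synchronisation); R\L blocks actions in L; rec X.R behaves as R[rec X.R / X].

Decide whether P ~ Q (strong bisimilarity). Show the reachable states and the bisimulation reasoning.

P ~ Q

P's transition system — 4 states:
  u0 = a.c.((rec X. a.c.(X + 0 + a.X)) + 0 + a.(rec X. a.c.(X + 0 + a.X))) :: --a--▸ u1
  u1 = c.((rec X. a.c.(X + 0 + a.X)) + 0 + a.(rec X. a.c.(X + 0 + a.X))) :: --c--▸ u2
  u2 = (rec X. a.c.(X + 0 + a.X)) + 0 + a.(rec X. a.c.(X + 0 + a.X)) :: --a--▸ u1, --a--▸ u3
  u3 = rec X. a.c.(X + 0 + a.X) :: --a--▸ u1
Q's transition system — 3 states:
  v0 = rec X. a.c.(X + 0 + a.X) :: --a--▸ v1
  v1 = c.((rec X. a.c.(X + 0 + a.X)) + 0 + a.(rec X. a.c.(X + 0 + a.X))) :: --c--▸ v2
  v2 = (rec X. a.c.(X + 0 + a.X)) + 0 + a.(rec X. a.c.(X + 0 + a.X)) :: --a--▸ v0, --a--▸ v1
Coarsest stable partition (strong bisimilarity classes):
  B0 = {u0, u3, v0}
  B1 = {u1, v1}
  B2 = {u2, v2}
u0 ∈ B0, v0 ∈ B0 → same block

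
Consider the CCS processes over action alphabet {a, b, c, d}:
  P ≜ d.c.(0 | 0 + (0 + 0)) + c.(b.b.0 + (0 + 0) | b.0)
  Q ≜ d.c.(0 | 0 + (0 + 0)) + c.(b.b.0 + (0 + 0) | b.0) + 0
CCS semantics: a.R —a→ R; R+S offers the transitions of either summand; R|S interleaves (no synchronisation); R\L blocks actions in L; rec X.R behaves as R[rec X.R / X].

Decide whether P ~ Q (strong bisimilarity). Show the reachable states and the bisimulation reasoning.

P ~ Q

LTS(P): 7 reachable states
  m0 = d.c.(0 | 0 + (0 + 0)) + c.(b.b.0 + (0 + 0) | b.0) | ··c··> m1, ··d··> m2
  m1 = b.b.0 + (0 + 0) | b.0 | ··b··> m3, ··b··> m4
  m2 = c.(0 | 0 + (0 + 0)) | ··c··> m5
  m3 = (0 + 0) | 0 | (no moves)
  m4 = b.0 | ··b··> m6
  m5 = 0 | 0 + (0 + 0) | (no moves)
  m6 = 0 | (no moves)
LTS(Q): 7 reachable states
  n0 = d.c.(0 | 0 + (0 + 0)) + c.(b.b.0 + (0 + 0) | b.0) + 0 | ··c··> n1, ··d··> n2
  n1 = b.b.0 + (0 + 0) | b.0 | ··b··> n3, ··b··> n4
  n2 = c.(0 | 0 + (0 + 0)) | ··c··> n5
  n3 = (0 + 0) | 0 | (no moves)
  n4 = b.0 | ··b··> n6
  n5 = 0 | 0 + (0 + 0) | (no moves)
  n6 = 0 | (no moves)
Bisimilarity quotient blocks:
  B0 = {m0, n0}
  B1 = {m1, n1}
  B2 = {m4, n4}
  B3 = {m3, m5, m6, n3, n5, n6}
  B4 = {m2, n2}
m0 ∈ B0, n0 ∈ B0 → same block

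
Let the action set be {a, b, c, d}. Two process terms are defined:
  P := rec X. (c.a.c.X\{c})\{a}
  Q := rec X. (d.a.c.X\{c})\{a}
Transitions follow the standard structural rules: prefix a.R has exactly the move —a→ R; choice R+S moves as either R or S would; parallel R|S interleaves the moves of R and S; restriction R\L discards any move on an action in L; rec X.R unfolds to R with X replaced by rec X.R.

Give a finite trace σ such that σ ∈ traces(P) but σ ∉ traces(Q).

LTS(P): 2 reachable states
  s0 = rec X. (c.a.c.X\{c})\{a} | -c-> s1
  s1 = (a.c.(rec X. (c.a.c.X\{c})\{a})\{c})\{a} | stopped
LTS(Q): 2 reachable states
  t0 = rec X. (d.a.c.X\{c})\{a} | -d-> t1
  t1 = (a.c.(rec X. (d.a.c.X\{c})\{a})\{c})\{a} | stopped
Trace ⟨c⟩ through P, begin at {s0}:
  [1] c ⇒ {s1}
  P completes σ.
Trace ⟨c⟩ through Q, begin at {t0}:
  [1] c ⇒ ∅  — Q cannot continue

c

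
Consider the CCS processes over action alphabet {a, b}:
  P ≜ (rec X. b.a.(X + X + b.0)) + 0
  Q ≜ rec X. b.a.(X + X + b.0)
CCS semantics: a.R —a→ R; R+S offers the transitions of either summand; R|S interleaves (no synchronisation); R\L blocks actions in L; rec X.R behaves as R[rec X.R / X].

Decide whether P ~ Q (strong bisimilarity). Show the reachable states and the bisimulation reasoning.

P ~ Q

Reachable graph of P (4 states):
  u0 = (rec X. b.a.(X + X + b.0)) + 0 → --b--▸ u1
  u1 = a.((rec X. b.a.(X + X + b.0)) + (rec X. b.a.(X + X + b.0)) + b.0) → --a--▸ u2
  u2 = (rec X. b.a.(X + X + b.0)) + (rec X. b.a.(X + X + b.0)) + b.0 → --b--▸ u1, --b--▸ u3
  u3 = 0 → (no moves)
Reachable graph of Q (4 states):
  v0 = rec X. b.a.(X + X + b.0) → --b--▸ v1
  v1 = a.((rec X. b.a.(X + X + b.0)) + (rec X. b.a.(X + X + b.0)) + b.0) → --a--▸ v2
  v2 = (rec X. b.a.(X + X + b.0)) + (rec X. b.a.(X + X + b.0)) + b.0 → --b--▸ v1, --b--▸ v3
  v3 = 0 → (no moves)
Coarsest stable partition (strong bisimilarity classes):
  B0 = {u0, v0}
  B1 = {u1, v1}
  B2 = {u2, v2}
  B3 = {u3, v3}
u0 ∈ B0, v0 ∈ B0 → same block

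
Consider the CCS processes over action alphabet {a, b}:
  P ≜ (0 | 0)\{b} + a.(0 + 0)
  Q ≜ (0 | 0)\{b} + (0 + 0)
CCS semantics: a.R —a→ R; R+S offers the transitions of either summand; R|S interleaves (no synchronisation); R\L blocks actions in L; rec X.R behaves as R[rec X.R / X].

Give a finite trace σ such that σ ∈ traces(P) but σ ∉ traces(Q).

a

LTS(P): 2 reachable states
  m0 = (0 | 0)\{b} + a.(0 + 0) :: ··a··> m1
  m1 = 0 + 0 :: deadlocked
LTS(Q): 1 reachable states
  n0 = (0 | 0)\{b} + (0 + 0) :: deadlocked
Trace ⟨a⟩ through P, begin at {m0}:
  [1] a ⇒ {m1}
  — P admits the full trace.
Trace ⟨a⟩ through Q, begin at {n0}:
  [1] a ⇒ ∅  — Q cannot continue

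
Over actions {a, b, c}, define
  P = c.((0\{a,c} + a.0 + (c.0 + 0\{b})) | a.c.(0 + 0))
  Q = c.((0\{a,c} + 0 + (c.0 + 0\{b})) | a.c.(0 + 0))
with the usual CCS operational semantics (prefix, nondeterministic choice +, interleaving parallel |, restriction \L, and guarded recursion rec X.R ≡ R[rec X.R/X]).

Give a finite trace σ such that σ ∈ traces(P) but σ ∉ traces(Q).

caa

P's transition system — 7 states:
  m0 = c.((0\{a,c} + a.0 + (c.0 + 0\{b})) | a.c.(0 + 0)) → =c=> m1
  m1 = (0\{a,c} + a.0 + (c.0 + 0\{b})) | a.c.(0 + 0) → =a=> m2, =a=> m3, =c=> m3
  m2 = (0\{a,c} + a.0 + (c.0 + 0\{b})) | c.(0 + 0) → =a=> m4, =c=> m4, =c=> m5
  m3 = 0 | a.c.(0 + 0) → =a=> m4
  m4 = 0 | c.(0 + 0) → =c=> m6
  m5 = (0\{a,c} + a.0 + (c.0 + 0\{b})) | (0 + 0) → =a=> m6, =c=> m6
  m6 = 0 | (0 + 0) → (no moves)
Q's transition system — 7 states:
  n0 = c.((0\{a,c} + 0 + (c.0 + 0\{b})) | a.c.(0 + 0)) → =c=> n1
  n1 = (0\{a,c} + 0 + (c.0 + 0\{b})) | a.c.(0 + 0) → =a=> n2, =c=> n3
  n2 = (0\{a,c} + 0 + (c.0 + 0\{b})) | c.(0 + 0) → =c=> n4, =c=> n5
  n3 = 0 | a.c.(0 + 0) → =a=> n5
  n4 = (0\{a,c} + 0 + (c.0 + 0\{b})) | (0 + 0) → =c=> n6
  n5 = 0 | c.(0 + 0) → =c=> n6
  n6 = 0 | (0 + 0) → (no moves)
Trace ⟨caa⟩ through P, begin at {m0}:
  step 1 (c): {m1}
  step 2 (a): {m2, m3}
  step 3 (a): {m4}
  — P admits the full trace.
Trace ⟨caa⟩ through Q, begin at {n0}:
  step 1 (c): {n1}
  step 2 (a): {n2}
  step 3 (a): ∅ (Q stuck)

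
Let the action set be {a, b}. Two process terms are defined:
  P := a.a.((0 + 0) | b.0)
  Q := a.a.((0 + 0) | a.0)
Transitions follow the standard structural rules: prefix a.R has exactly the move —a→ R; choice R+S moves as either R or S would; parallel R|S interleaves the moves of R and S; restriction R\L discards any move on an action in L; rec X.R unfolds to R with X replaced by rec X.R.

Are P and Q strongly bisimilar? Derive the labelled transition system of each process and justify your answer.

P's transition system — 4 states:
  p0 = a.a.((0 + 0) | b.0) has moves —a→ p1
  p1 = a.((0 + 0) | b.0) has moves —a→ p2
  p2 = (0 + 0) | b.0 has moves —b→ p3
  p3 = (0 + 0) | 0 has moves ·
Q's transition system — 4 states:
  q0 = a.a.((0 + 0) | a.0) has moves —a→ q1
  q1 = a.((0 + 0) | a.0) has moves —a→ q2
  q2 = (0 + 0) | a.0 has moves —a→ q3
  q3 = (0 + 0) | 0 has moves ·
Partition-refinement fixed point:
  B0 = {p0}
  B1 = {p1}
  B2 = {p2}
  B3 = {p3, q3}
  B4 = {q0}
  B5 = {q1}
  B6 = {q2}
p0 ∈ B0, q0 ∈ B4 → different blocks

NO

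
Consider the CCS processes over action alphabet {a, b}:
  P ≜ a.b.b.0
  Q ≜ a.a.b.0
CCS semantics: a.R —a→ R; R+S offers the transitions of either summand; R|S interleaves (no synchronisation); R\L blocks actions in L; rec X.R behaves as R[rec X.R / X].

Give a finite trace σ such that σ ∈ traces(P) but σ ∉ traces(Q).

ab

LTS(P): 4 reachable states
  s0 = a.b.b.0 has moves ··a··> s1
  s1 = b.b.0 has moves ··b··> s2
  s2 = b.0 has moves ··b··> s3
  s3 = 0 has moves deadlocked
LTS(Q): 4 reachable states
  t0 = a.a.b.0 has moves ··a··> t1
  t1 = a.b.0 has moves ··a··> t2
  t2 = b.0 has moves ··b··> t3
  t3 = 0 has moves deadlocked
Executing ab from P (initial set {s0}):
  [1] a ⇒ {s1}
  [2] b ⇒ {s2}
  P completes σ.
Executing ab from Q (initial set {t0}):
  [1] a ⇒ {t1}
  [2] b ⇒ no successor for Q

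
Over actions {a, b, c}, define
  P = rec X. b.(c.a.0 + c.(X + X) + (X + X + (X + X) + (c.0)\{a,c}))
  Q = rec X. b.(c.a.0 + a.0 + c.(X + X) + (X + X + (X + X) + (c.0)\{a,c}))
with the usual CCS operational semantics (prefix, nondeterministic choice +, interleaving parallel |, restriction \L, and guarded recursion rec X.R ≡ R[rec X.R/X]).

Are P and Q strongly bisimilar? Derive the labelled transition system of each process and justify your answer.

LTS(P): 5 reachable states
  s0 = rec X. b.(c.a.0 + c.(X + X) + (X + X + (X + X) + (c.0)\{a,c})) ⊢ --b--▸ s1
  s1 = c.a.0 + c.((rec X. b.(c.a.0 + c.(X + X) + (X + X + (X + X) + (c.0)\{a,c}))) + (rec X. b.(c.a.0 + c.(X + X) + (X + X + (X + X) + (c.0)\{a,c})))) + ((rec X. b.(c.a.0 + c.(X + X) + (X + X + (X + X) + (c.0)\{a,c}))) + (rec X. b.(c.a.0 + c.(X + X) + (X + X + (X + X) + (c.0)\{a,c}))) + ((rec X. b.(c.a.0 + c.(X + X) + (X + X + (X + X) + (c.0)\{a,c}))) + (rec X. b.(c.a.0 + c.(X + X) + (X + X + (X + X) + (c.0)\{a,c})))) + (c.0)\{a,c}) ⊢ --b--▸ s1, --c--▸ s2, --c--▸ s3
  s2 = (rec X. b.(c.a.0 + c.(X + X) + (X + X + (X + X) + (c.0)\{a,c}))) + (rec X. b.(c.a.0 + c.(X + X) + (X + X + (X + X) + (c.0)\{a,c}))) ⊢ --b--▸ s1
  s3 = a.0 ⊢ --a--▸ s4
  s4 = 0 ⊢ (no moves)
LTS(Q): 5 reachable states
  t0 = rec X. b.(c.a.0 + a.0 + c.(X + X) + (X + X + (X + X) + (c.0)\{a,c})) ⊢ --b--▸ t1
  t1 = c.a.0 + a.0 + c.((rec X. b.(c.a.0 + a.0 + c.(X + X) + (X + X + (X + X) + (c.0)\{a,c}))) + (rec X. b.(c.a.0 + a.0 + c.(X + X) + (X + X + (X + X) + (c.0)\{a,c})))) + ((rec X. b.(c.a.0 + a.0 + c.(X + X) + (X + X + (X + X) + (c.0)\{a,c}))) + (rec X. b.(c.a.0 + a.0 + c.(X + X) + (X + X + (X + X) + (c.0)\{a,c}))) + ((rec X. b.(c.a.0 + a.0 + c.(X + X) + (X + X + (X + X) + (c.0)\{a,c}))) + (rec X. b.(c.a.0 + a.0 + c.(X + X) + (X + X + (X + X) + (c.0)\{a,c})))) + (c.0)\{a,c}) ⊢ --a--▸ t2, --b--▸ t1, --c--▸ t3, --c--▸ t4
  t2 = 0 ⊢ (no moves)
  t3 = (rec X. b.(c.a.0 + a.0 + c.(X + X) + (X + X + (X + X) + (c.0)\{a,c}))) + (rec X. b.(c.a.0 + a.0 + c.(X + X) + (X + X + (X + X) + (c.0)\{a,c}))) ⊢ --b--▸ t1
  t4 = a.0 ⊢ --a--▸ t2
Coarsest stable partition (strong bisimilarity classes):
  B0 = {s0, s2}
  B1 = {s1}
  B2 = {s3, t4}
  B3 = {s4, t2}
  B4 = {t0, t3}
  B5 = {t1}
s0 ∈ B0, t0 ∈ B4 → different blocks

NO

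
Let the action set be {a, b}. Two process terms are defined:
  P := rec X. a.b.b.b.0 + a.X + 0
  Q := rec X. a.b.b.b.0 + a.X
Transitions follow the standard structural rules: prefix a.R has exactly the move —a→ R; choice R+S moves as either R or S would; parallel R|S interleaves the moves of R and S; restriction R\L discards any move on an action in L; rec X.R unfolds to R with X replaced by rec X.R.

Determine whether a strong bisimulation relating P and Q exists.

LTS(P): 5 reachable states
  p0 = rec X. a.b.b.b.0 + a.X + 0 has moves ··a··> p0, ··a··> p1
  p1 = b.b.b.0 has moves ··b··> p2
  p2 = b.b.0 has moves ··b··> p3
  p3 = b.0 has moves ··b··> p4
  p4 = 0 has moves deadlocked
LTS(Q): 5 reachable states
  q0 = rec X. a.b.b.b.0 + a.X has moves ··a··> q0, ··a··> q1
  q1 = b.b.b.0 has moves ··b··> q2
  q2 = b.b.0 has moves ··b··> q3
  q3 = b.0 has moves ··b··> q4
  q4 = 0 has moves deadlocked
Bisimilarity quotient blocks:
  B0 = {p0, q0}
  B1 = {p1, q1}
  B2 = {p2, q2}
  B3 = {p3, q3}
  B4 = {p4, q4}
p0 ∈ B0, q0 ∈ B0 → same block

P ~ Q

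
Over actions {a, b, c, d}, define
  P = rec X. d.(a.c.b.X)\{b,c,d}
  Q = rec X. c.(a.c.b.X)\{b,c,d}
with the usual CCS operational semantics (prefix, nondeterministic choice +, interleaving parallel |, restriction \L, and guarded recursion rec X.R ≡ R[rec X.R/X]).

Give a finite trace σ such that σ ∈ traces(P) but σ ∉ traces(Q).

d

P's transition system — 3 states:
  u0 = rec X. d.(a.c.b.X)\{b,c,d} :: =d=> u1
  u1 = (a.c.b.(rec X. d.(a.c.b.X)\{b,c,d}))\{b,c,d} :: =a=> u2
  u2 = (c.b.(rec X. d.(a.c.b.X)\{b,c,d}))\{b,c,d} :: (no moves)
Q's transition system — 3 states:
  v0 = rec X. c.(a.c.b.X)\{b,c,d} :: =c=> v1
  v1 = (a.c.b.(rec X. c.(a.c.b.X)\{b,c,d}))\{b,c,d} :: =a=> v2
  v2 = (c.b.(rec X. c.(a.c.b.X)\{b,c,d}))\{b,c,d} :: (no moves)
Run σ = ⟨d⟩ on P: start {u0}
  after d @ step 1: {u1}
  ✓ P
Run σ = ⟨d⟩ on Q: start {v0}
  after d @ step 1: no successor for Q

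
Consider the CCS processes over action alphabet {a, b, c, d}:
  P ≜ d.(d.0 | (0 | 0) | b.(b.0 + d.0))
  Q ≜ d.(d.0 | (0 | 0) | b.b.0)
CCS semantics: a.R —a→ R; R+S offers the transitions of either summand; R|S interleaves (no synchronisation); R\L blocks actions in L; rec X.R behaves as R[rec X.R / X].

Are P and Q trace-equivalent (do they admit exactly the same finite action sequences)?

traces(P) ≠ traces(Q) — witness ⟨dbdd⟩

Reachable graph of P (7 states):
  s0 = d.(d.0 | (0 | 0) | b.(b.0 + d.0)) ⊢ --d--▸ s1
  s1 = d.0 | (0 | 0) | b.(b.0 + d.0) ⊢ --b--▸ s2, --d--▸ s3
  s2 = d.0 | (0 | 0) | (b.0 + d.0) ⊢ --b--▸ s4, --d--▸ s4, --d--▸ s5
  s3 = 0 | (0 | 0) | b.(b.0 + d.0) ⊢ --b--▸ s5
  s4 = d.0 | (0 | 0) | 0 ⊢ --d--▸ s6
  s5 = 0 | (0 | 0) | (b.0 + d.0) ⊢ --b--▸ s6, --d--▸ s6
  s6 = 0 | (0 | 0) | 0 ⊢ deadlocked
Reachable graph of Q (7 states):
  t0 = d.(d.0 | (0 | 0) | b.b.0) ⊢ --d--▸ t1
  t1 = d.0 | (0 | 0) | b.b.0 ⊢ --b--▸ t2, --d--▸ t3
  t2 = d.0 | (0 | 0) | b.0 ⊢ --b--▸ t4, --d--▸ t5
  t3 = 0 | (0 | 0) | b.b.0 ⊢ --b--▸ t5
  t4 = d.0 | (0 | 0) | 0 ⊢ --d--▸ t6
  t5 = 0 | (0 | 0) | b.0 ⊢ --b--▸ t6
  t6 = 0 | (0 | 0) | 0 ⊢ deadlocked
Run σ = ⟨dbdd⟩ on P: start {s0}
  [1] d ⇒ {s1}
  [2] b ⇒ {s2}
  [3] d ⇒ {s4, s5}
  [4] d ⇒ {s6}
  P completes σ.
Run σ = ⟨dbdd⟩ on Q: start {t0}
  [1] d ⇒ {t1}
  [2] b ⇒ {t2}
  [3] d ⇒ {t5}
  [4] d ⇒ no successor for Q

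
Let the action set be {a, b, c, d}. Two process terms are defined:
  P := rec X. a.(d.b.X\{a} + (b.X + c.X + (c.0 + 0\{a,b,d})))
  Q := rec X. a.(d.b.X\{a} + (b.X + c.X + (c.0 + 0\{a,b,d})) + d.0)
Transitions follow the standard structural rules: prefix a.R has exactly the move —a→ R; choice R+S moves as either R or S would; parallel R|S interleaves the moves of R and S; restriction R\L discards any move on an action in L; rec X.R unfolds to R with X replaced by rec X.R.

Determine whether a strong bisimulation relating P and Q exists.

LTS(P): 5 reachable states
  u0 = rec X. a.(d.b.X\{a} + (b.X + c.X + (c.0 + 0\{a,b,d}))) :: ··a··> u1
  u1 = d.b.(rec X. a.(d.b.X\{a} + (b.X + c.X + (c.0 + 0\{a,b,d}))))\{a} + (b.(rec X. a.(d.b.X\{a} + (b.X + c.X + (c.0 + 0\{a,b,d})))) + c.(rec X. a.(d.b.X\{a} + (b.X + c.X + (c.0 + 0\{a,b,d})))) + (c.0 + 0\{a,b,d})) :: ··b··> u0, ··c··> u0, ··c··> u2, ··d··> u3
  u2 = 0 :: stopped
  u3 = b.(rec X. a.(d.b.X\{a} + (b.X + c.X + (c.0 + 0\{a,b,d}))))\{a} :: ··b··> u4
  u4 = (rec X. a.(d.b.X\{a} + (b.X + c.X + (c.0 + 0\{a,b,d}))))\{a} :: stopped
LTS(Q): 5 reachable states
  v0 = rec X. a.(d.b.X\{a} + (b.X + c.X + (c.0 + 0\{a,b,d})) + d.0) :: ··a··> v1
  v1 = d.b.(rec X. a.(d.b.X\{a} + (b.X + c.X + (c.0 + 0\{a,b,d})) + d.0))\{a} + (b.(rec X. a.(d.b.X\{a} + (b.X + c.X + (c.0 + 0\{a,b,d})) + d.0)) + c.(rec X. a.(d.b.X\{a} + (b.X + c.X + (c.0 + 0\{a,b,d})) + d.0)) + (c.0 + 0\{a,b,d})) + d.0 :: ··b··> v0, ··c··> v0, ··c··> v2, ··d··> v2, ··d··> v3
  v2 = 0 :: stopped
  v3 = b.(rec X. a.(d.b.X\{a} + (b.X + c.X + (c.0 + 0\{a,b,d})) + d.0))\{a} :: ··b··> v4
  v4 = (rec X. a.(d.b.X\{a} + (b.X + c.X + (c.0 + 0\{a,b,d})) + d.0))\{a} :: stopped
Partition-refinement fixed point:
  B0 = {u0}
  B1 = {u1}
  B2 = {u3, v3}
  B3 = {u2, u4, v2, v4}
  B4 = {v0}
  B5 = {v1}
u0 ∈ B0, v0 ∈ B4 → different blocks

NO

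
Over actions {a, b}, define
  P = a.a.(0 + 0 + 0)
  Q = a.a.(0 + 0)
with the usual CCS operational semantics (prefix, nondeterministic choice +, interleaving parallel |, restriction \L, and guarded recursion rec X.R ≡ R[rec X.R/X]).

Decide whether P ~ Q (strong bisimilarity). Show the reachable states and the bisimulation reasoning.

YES

Reachable graph of P (3 states):
  u0 = a.a.(0 + 0 + 0) :: --a--▸ u1
  u1 = a.(0 + 0 + 0) :: --a--▸ u2
  u2 = 0 + 0 + 0 :: stopped
Reachable graph of Q (3 states):
  v0 = a.a.(0 + 0) :: --a--▸ v1
  v1 = a.(0 + 0) :: --a--▸ v2
  v2 = 0 + 0 :: stopped
Partition-refinement fixed point:
  B0 = {u0, v0}
  B1 = {u1, v1}
  B2 = {u2, v2}
u0 ∈ B0, v0 ∈ B0 → same block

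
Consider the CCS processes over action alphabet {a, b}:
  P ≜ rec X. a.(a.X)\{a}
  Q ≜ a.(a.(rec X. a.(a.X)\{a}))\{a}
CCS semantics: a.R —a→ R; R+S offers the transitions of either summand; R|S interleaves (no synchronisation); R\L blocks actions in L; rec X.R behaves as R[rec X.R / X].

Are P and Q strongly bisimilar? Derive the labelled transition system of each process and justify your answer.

bisimilar

Reachable graph of P (2 states):
  s0 = rec X. a.(a.X)\{a} :: =a=> s1
  s1 = (a.(rec X. a.(a.X)\{a}))\{a} :: ·
Reachable graph of Q (2 states):
  t0 = a.(a.(rec X. a.(a.X)\{a}))\{a} :: =a=> t1
  t1 = (a.(rec X. a.(a.X)\{a}))\{a} :: ·
Bisimilarity quotient blocks:
  B0 = {s0, t0}
  B1 = {s1, t1}
s0 ∈ B0, t0 ∈ B0 → same block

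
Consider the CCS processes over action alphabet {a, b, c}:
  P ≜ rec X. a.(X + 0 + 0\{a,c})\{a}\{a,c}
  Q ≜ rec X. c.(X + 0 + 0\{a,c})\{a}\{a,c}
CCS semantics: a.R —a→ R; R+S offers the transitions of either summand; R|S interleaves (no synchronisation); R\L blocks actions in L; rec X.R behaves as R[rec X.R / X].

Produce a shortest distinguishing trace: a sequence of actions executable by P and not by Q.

a

LTS(P): 2 reachable states
  s0 = rec X. a.(X + 0 + 0\{a,c})\{a}\{a,c} has moves ··a··> s1
  s1 = ((rec X. a.(X + 0 + 0\{a,c})\{a}\{a,c}) + 0 + 0\{a,c})\{a}\{a,c} has moves ·
LTS(Q): 2 reachable states
  t0 = rec X. c.(X + 0 + 0\{a,c})\{a}\{a,c} has moves ··c··> t1
  t1 = ((rec X. c.(X + 0 + 0\{a,c})\{a}\{a,c}) + 0 + 0\{a,c})\{a}\{a,c} has moves ·
Run σ = ⟨a⟩ on P: start {s0}
  [1] a ⇒ {s1}
  P completes σ.
Run σ = ⟨a⟩ on Q: start {t0}
  [1] a ⇒ no successor for Q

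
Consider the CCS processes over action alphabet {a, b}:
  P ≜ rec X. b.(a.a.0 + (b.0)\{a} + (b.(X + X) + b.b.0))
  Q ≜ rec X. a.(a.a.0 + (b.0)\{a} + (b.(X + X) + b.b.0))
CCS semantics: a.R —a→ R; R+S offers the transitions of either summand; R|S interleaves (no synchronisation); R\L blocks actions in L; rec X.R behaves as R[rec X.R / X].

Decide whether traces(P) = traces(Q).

LTS(P): 7 reachable states
  s0 = rec X. b.(a.a.0 + (b.0)\{a} + (b.(X + X) + b.b.0)) ⊢ ··b··> s1
  s1 = a.a.0 + (b.0)\{a} + (b.((rec X. b.(a.a.0 + (b.0)\{a} + (b.(X + X) + b.b.0))) + (rec X. b.(a.a.0 + (b.0)\{a} + (b.(X + X) + b.b.0)))) + b.b.0) ⊢ ··a··> s2, ··b··> s3, ··b··> s4, ··b··> s5
  s2 = a.0 ⊢ ··a··> s6
  s3 = (rec X. b.(a.a.0 + (b.0)\{a} + (b.(X + X) + b.b.0))) + (rec X. b.(a.a.0 + (b.0)\{a} + (b.(X + X) + b.b.0))) ⊢ ··b··> s1
  s4 = 0\{a} ⊢ ·
  s5 = b.0 ⊢ ··b··> s6
  s6 = 0 ⊢ ·
LTS(Q): 7 reachable states
  t0 = rec X. a.(a.a.0 + (b.0)\{a} + (b.(X + X) + b.b.0)) ⊢ ··a··> t1
  t1 = a.a.0 + (b.0)\{a} + (b.((rec X. a.(a.a.0 + (b.0)\{a} + (b.(X + X) + b.b.0))) + (rec X. a.(a.a.0 + (b.0)\{a} + (b.(X + X) + b.b.0)))) + b.b.0) ⊢ ··a··> t2, ··b··> t3, ··b··> t4, ··b··> t5
  t2 = a.0 ⊢ ··a··> t6
  t3 = (rec X. a.(a.a.0 + (b.0)\{a} + (b.(X + X) + b.b.0))) + (rec X. a.(a.a.0 + (b.0)\{a} + (b.(X + X) + b.b.0))) ⊢ ··a··> t1
  t4 = 0\{a} ⊢ ·
  t5 = b.0 ⊢ ··b··> t6
  t6 = 0 ⊢ ·
Executing b from P (initial set {s0}):
  after b @ step 1: {s1}
  — P admits the full trace.
Executing b from Q (initial set {t0}):
  after b @ step 1: ∅  — Q cannot continue

trace-distinct — witness ⟨b⟩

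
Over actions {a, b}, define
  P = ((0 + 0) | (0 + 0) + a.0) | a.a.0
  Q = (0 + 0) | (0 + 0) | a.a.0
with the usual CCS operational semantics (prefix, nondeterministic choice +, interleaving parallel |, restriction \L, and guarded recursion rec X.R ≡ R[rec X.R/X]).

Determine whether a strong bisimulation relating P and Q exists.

P's transition system — 6 states:
  s0 = ((0 + 0) | (0 + 0) + a.0) | a.a.0 ⊢ =a=> s1, =a=> s2
  s1 = ((0 + 0) | (0 + 0) + a.0) | a.0 ⊢ =a=> s3, =a=> s4
  s2 = 0 | a.a.0 ⊢ =a=> s4
  s3 = ((0 + 0) | (0 + 0) + a.0) | 0 ⊢ =a=> s5
  s4 = 0 | a.0 ⊢ =a=> s5
  s5 = 0 | 0 ⊢ stopped
Q's transition system — 3 states:
  t0 = (0 + 0) | (0 + 0) | a.a.0 ⊢ =a=> t1
  t1 = (0 + 0) | (0 + 0) | a.0 ⊢ =a=> t2
  t2 = (0 + 0) | (0 + 0) | 0 ⊢ stopped
Coarsest stable partition (strong bisimilarity classes):
  B0 = {s0}
  B1 = {s1, s2, t0}
  B2 = {s3, s4, t1}
  B3 = {s5, t2}
s0 ∈ B0, t0 ∈ B1 → different blocks

not bisimilar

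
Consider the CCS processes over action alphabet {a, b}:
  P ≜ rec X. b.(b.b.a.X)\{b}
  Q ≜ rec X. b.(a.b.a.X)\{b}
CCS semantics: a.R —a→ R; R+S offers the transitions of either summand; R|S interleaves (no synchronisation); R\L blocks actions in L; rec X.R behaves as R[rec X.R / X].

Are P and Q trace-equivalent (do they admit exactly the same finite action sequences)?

Reachable graph of P (2 states):
  u0 = rec X. b.(b.b.a.X)\{b} → -b-> u1
  u1 = (b.b.a.(rec X. b.(b.b.a.X)\{b}))\{b} → (no moves)
Reachable graph of Q (3 states):
  v0 = rec X. b.(a.b.a.X)\{b} → -b-> v1
  v1 = (a.b.a.(rec X. b.(a.b.a.X)\{b}))\{b} → -a-> v2
  v2 = (b.a.(rec X. b.(a.b.a.X)\{b}))\{b} → (no moves)
Executing ba from Q (initial set {v0}):
  after b @ step 1: {v1}
  after a @ step 2: {v2}
  ✓ Q
Executing ba from P (initial set {u0}):
  after b @ step 1: {u1}
  after a @ step 2: ∅  — P cannot continue

NO — witness ⟨ba⟩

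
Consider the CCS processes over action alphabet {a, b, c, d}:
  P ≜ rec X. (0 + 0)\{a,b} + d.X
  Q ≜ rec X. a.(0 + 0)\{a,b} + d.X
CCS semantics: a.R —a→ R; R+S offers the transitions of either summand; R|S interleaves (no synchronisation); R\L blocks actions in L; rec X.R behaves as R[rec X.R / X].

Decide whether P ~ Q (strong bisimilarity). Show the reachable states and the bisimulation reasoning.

LTS(P): 1 reachable states
  u0 = rec X. (0 + 0)\{a,b} + d.X has moves --d--▸ u0
LTS(Q): 2 reachable states
  v0 = rec X. a.(0 + 0)\{a,b} + d.X has moves --a--▸ v1, --d--▸ v0
  v1 = (0 + 0)\{a,b} has moves ·
Coarsest stable partition (strong bisimilarity classes):
  B0 = {u0}
  B1 = {v0}
  B2 = {v1}
u0 ∈ B0, v0 ∈ B1 → different blocks

P ≁ Q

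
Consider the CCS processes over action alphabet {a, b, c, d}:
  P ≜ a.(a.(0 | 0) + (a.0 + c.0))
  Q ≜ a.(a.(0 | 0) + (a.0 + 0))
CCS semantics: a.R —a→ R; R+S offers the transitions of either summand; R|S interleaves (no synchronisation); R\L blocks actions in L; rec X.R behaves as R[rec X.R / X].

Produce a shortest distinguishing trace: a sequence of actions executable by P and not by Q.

ac

P's transition system — 4 states:
  p0 = a.(a.(0 | 0) + (a.0 + c.0)) :: ··a··> p1
  p1 = a.(0 | 0) + (a.0 + c.0) :: ··a··> p2, ··a··> p3, ··c··> p2
  p2 = 0 :: (no moves)
  p3 = 0 | 0 :: (no moves)
Q's transition system — 4 states:
  q0 = a.(a.(0 | 0) + (a.0 + 0)) :: ··a··> q1
  q1 = a.(0 | 0) + (a.0 + 0) :: ··a··> q2, ··a··> q3
  q2 = 0 :: (no moves)
  q3 = 0 | 0 :: (no moves)
Trace ⟨ac⟩ through P, begin at {p0}:
  [1] a ⇒ {p1}
  [2] c ⇒ {p2}
  ✓ P
Trace ⟨ac⟩ through Q, begin at {q0}:
  [1] a ⇒ {q1}
  [2] c ⇒ ∅ (Q stuck)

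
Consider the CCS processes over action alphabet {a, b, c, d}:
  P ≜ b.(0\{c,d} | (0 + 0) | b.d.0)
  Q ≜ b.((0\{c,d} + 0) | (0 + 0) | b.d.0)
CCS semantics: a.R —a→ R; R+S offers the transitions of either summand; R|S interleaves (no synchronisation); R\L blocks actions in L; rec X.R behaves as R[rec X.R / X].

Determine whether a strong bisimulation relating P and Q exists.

P ~ Q

Reachable graph of P (4 states):
  m0 = b.(0\{c,d} | (0 + 0) | b.d.0) ⊢ —b→ m1
  m1 = 0\{c,d} | (0 + 0) | b.d.0 ⊢ —b→ m2
  m2 = 0\{c,d} | (0 + 0) | d.0 ⊢ —d→ m3
  m3 = 0\{c,d} | (0 + 0) | 0 ⊢ stopped
Reachable graph of Q (4 states):
  n0 = b.((0\{c,d} + 0) | (0 + 0) | b.d.0) ⊢ —b→ n1
  n1 = (0\{c,d} + 0) | (0 + 0) | b.d.0 ⊢ —b→ n2
  n2 = (0\{c,d} + 0) | (0 + 0) | d.0 ⊢ —d→ n3
  n3 = (0\{c,d} + 0) | (0 + 0) | 0 ⊢ stopped
Coarsest stable partition (strong bisimilarity classes):
  B0 = {m0, n0}
  B1 = {m1, n1}
  B2 = {m2, n2}
  B3 = {m3, n3}
m0 ∈ B0, n0 ∈ B0 → same block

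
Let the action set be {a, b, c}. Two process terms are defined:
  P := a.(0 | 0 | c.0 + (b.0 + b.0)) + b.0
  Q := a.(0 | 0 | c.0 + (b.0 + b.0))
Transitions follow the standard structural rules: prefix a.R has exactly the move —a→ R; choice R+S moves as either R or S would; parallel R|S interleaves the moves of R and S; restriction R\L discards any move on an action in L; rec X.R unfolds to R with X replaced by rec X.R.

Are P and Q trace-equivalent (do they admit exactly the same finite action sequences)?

P's transition system — 4 states:
  p0 = a.(0 | 0 | c.0 + (b.0 + b.0)) + b.0 | --a--▸ p1, --b--▸ p2
  p1 = 0 | 0 | c.0 + (b.0 + b.0) | --b--▸ p2, --c--▸ p3
  p2 = 0 | ·
  p3 = 0 | 0 | 0 | ·
Q's transition system — 4 states:
  q0 = a.(0 | 0 | c.0 + (b.0 + b.0)) | --a--▸ q1
  q1 = 0 | 0 | c.0 + (b.0 + b.0) | --b--▸ q2, --c--▸ q3
  q2 = 0 | ·
  q3 = 0 | 0 | 0 | ·
Executing b from P (initial set {p0}):
  [1] b ⇒ {p2}
  — P admits the full trace.
Executing b from Q (initial set {q0}):
  [1] b ⇒ ∅  — Q cannot continue

trace-distinct — witness ⟨b⟩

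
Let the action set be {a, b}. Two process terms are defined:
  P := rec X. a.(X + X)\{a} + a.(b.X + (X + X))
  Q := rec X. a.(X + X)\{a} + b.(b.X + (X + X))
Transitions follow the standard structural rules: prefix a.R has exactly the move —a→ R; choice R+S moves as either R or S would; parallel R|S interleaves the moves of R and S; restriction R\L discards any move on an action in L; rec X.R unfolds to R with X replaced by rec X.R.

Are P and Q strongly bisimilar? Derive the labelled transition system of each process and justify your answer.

not bisimilar

Reachable graph of P (3 states):
  s0 = rec X. a.(X + X)\{a} + a.(b.X + (X + X)) has moves --a--▸ s1, --a--▸ s2
  s1 = ((rec X. a.(X + X)\{a} + a.(b.X + (X + X))) + (rec X. a.(X + X)\{a} + a.(b.X + (X + X))))\{a} has moves deadlocked
  s2 = b.(rec X. a.(X + X)\{a} + a.(b.X + (X + X))) + ((rec X. a.(X + X)\{a} + a.(b.X + (X + X))) + (rec X. a.(X + X)\{a} + a.(b.X + (X + X)))) has moves --a--▸ s1, --a--▸ s2, --b--▸ s0
Reachable graph of Q (5 states):
  t0 = rec X. a.(X + X)\{a} + b.(b.X + (X + X)) has moves --a--▸ t1, --b--▸ t2
  t1 = ((rec X. a.(X + X)\{a} + b.(b.X + (X + X))) + (rec X. a.(X + X)\{a} + b.(b.X + (X + X))))\{a} has moves --b--▸ t3
  t2 = b.(rec X. a.(X + X)\{a} + b.(b.X + (X + X))) + ((rec X. a.(X + X)\{a} + b.(b.X + (X + X))) + (rec X. a.(X + X)\{a} + b.(b.X + (X + X)))) has moves --a--▸ t1, --b--▸ t0, --b--▸ t2
  t3 = (b.(rec X. a.(X + X)\{a} + b.(b.X + (X + X))) + ((rec X. a.(X + X)\{a} + b.(b.X + (X + X))) + (rec X. a.(X + X)\{a} + b.(b.X + (X + X)))))\{a} has moves --b--▸ t3, --b--▸ t4
  t4 = (rec X. a.(X + X)\{a} + b.(b.X + (X + X)))\{a} has moves --b--▸ t3
Bisimilarity quotient blocks:
  B0 = {s0}
  B1 = {s2}
  B2 = {s1}
  B3 = {t0, t2}
  B4 = {t1, t3, t4}
s0 ∈ B0, t0 ∈ B3 → different blocks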